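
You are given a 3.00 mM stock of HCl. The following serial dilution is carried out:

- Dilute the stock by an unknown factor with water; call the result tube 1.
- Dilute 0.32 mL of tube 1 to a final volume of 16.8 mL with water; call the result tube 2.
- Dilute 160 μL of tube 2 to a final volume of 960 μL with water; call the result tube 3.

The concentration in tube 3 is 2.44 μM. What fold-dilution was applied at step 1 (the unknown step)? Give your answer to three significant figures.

Step 1: unknown factor x
Step 2: 0.32 mL brought to 16.8 mL → factor 16.8/0.32 = 52.5
Step 3: 160 μL brought to 960 μL → factor 960/160 = 6
Product of known-step factors = 315
Overall factor = 3.00 mM / (2.44 μM) = 1229.5
x = 1229.5 / 315 = 3.90

3.90-fold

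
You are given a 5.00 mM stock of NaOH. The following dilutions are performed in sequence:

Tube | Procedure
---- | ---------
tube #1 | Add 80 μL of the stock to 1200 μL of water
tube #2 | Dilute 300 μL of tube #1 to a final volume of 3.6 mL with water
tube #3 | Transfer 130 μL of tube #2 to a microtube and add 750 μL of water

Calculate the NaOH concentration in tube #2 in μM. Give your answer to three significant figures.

Step 1: 80 μL + 1200 μL = 1280 μL total → factor 1280/80 = 16
Step 2: 300 μL brought to 3.6 mL → factor 3600/300 = 12
Dilution factor through tube #2 = 16 × 12 = 192
[tube #2] = 5.00 mM / 192 = 0.02604 mM = 26.0 μM

26.0 μM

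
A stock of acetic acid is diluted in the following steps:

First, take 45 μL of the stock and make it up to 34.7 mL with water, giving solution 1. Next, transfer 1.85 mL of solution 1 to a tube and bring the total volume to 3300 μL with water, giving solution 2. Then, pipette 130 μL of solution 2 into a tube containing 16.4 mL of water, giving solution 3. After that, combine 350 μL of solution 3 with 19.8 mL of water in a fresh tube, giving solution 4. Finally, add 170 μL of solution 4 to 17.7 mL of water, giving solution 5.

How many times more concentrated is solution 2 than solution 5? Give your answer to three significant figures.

Step 1: 45 μL brought to 34.7 mL → factor 34700/45 = 771.11
Step 2: 1.85 mL brought to 3300 μL → factor 3.3/1.85 = 1.7838
Step 3: 130 μL + 16.4 mL = 16530 μL total → factor 16530/130 = 127.15
Step 4: 350 μL + 19.8 mL = 20150 μL total → factor 20150/350 = 57.571
Step 5: 170 μL + 17.7 mL = 17870 μL total → factor 17870/170 = 105.12
Dilution factor to solution 2 = 1375.5; to solution 5 = 1.0585 × 10^9
[solution 2]/[solution 5] = (factor to solution 5)/(factor to solution 2) = 1.0585 × 10^9/1375.5 = 7.70 × 10^5

7.70 × 10^5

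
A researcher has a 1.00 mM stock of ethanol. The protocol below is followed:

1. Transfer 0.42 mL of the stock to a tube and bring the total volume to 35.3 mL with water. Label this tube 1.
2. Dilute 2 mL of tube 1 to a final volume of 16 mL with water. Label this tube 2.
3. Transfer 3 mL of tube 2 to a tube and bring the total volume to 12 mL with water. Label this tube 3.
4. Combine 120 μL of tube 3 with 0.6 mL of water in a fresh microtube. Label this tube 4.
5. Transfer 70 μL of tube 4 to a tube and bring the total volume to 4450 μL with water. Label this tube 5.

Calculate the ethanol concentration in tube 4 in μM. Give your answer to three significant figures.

Step 1: 0.42 mL brought to 35.3 mL → factor 35.3/0.42 = 84.048
Step 2: 2 mL brought to 16 mL → factor 16/2 = 8
Step 3: 3 mL brought to 12 mL → factor 12/3 = 4
Step 4: 120 μL + 0.6 mL = 720 μL total → factor 720/120 = 6
Dilution factor through tube 4 = 84.048 × 8 × 4 × 6 = 16137
[tube 4] = 1.00 mM / 16137 = 6.197 × 10^-5 mM = 0.0620 μM

0.0620 μM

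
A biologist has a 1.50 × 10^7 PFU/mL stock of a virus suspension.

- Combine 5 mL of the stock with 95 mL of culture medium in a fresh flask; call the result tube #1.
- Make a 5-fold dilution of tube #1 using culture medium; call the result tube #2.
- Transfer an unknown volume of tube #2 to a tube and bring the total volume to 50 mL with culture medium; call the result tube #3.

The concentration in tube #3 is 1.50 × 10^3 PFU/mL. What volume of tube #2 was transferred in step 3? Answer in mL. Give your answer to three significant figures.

0.500 mL

Step 1: 5 mL + 95 mL = 100 mL total → factor 100/5 = 20
Step 2: 5-fold → factor 5
Step 3: v brought to 50 mL → factor = 50 mL/v
Product of known-step factors = 100
Overall factor = 1.50 × 10^7 PFU/mL / (1.50 × 10^3 PFU/mL) = 10000
Step-3 factor = 10000 / 100 = 100
v = 50 mL / 100 = 0.500 mL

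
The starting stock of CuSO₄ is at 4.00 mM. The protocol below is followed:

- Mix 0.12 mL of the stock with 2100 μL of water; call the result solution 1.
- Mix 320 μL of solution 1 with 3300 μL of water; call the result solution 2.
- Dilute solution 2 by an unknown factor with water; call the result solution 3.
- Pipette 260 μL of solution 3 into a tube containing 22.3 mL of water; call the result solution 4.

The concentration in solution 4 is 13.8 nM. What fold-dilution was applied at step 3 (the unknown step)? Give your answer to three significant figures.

Step 1: 0.12 mL + 2100 μL = 2.22 mL total → factor 2.22/0.12 = 18.5
Step 2: 320 μL + 3300 μL = 3620 μL total → factor 3620/320 = 11.312
Step 3: unknown factor x
Step 4: 260 μL + 22.3 mL = 22560 μL total → factor 22560/260 = 86.769
Product of known-step factors = 18159
Overall factor = 4.00 mM / (13.8 nM) = 2.8986 × 10^5
x = 2.8986 × 10^5 / 18159 = 16.0

16.0-fold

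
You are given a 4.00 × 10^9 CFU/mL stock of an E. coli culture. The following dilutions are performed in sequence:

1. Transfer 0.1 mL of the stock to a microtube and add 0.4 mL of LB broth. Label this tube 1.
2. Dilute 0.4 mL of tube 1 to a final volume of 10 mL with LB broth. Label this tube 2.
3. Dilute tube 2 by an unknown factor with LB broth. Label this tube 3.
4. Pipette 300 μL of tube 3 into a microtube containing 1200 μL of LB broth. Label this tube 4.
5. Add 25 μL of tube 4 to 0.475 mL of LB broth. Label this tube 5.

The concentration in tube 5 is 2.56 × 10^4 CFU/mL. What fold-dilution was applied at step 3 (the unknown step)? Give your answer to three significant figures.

Step 1: 0.1 mL + 0.4 mL = 0.5 mL total → factor 0.5/0.1 = 5
Step 2: 0.4 mL brought to 10 mL → factor 10/0.4 = 25
Step 3: unknown factor x
Step 4: 300 μL + 1200 μL = 1500 μL total → factor 1500/300 = 5
Step 5: 25 μL + 0.475 mL = 500 μL total → factor 500/25 = 20
Product of known-step factors = 12500
Overall factor = 4.00 × 10^9 CFU/mL / (2.56 × 10^4 CFU/mL) = 1.5625 × 10^5
x = 1.5625 × 10^5 / 12500 = 12.5

12.5-fold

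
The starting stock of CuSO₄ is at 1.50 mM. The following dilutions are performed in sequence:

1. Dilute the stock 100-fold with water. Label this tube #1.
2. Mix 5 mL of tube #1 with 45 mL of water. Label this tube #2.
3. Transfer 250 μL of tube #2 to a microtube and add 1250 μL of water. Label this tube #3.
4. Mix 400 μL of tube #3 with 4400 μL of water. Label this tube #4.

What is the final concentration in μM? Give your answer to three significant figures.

Step 1: 100-fold → factor 100
Step 2: 5 mL + 45 mL = 50 mL total → factor 50/5 = 10
Step 3: 250 μL + 1250 μL = 1500 μL total → factor 1500/250 = 6
Step 4: 400 μL + 4400 μL = 4800 μL total → factor 4800/400 = 12
Overall dilution factor = 100 × 10 × 6 × 12 = 72000
Final = 1.50 mM / 72000 = 2.083 × 10^-5 mM = 0.0208 μM

0.0208 μM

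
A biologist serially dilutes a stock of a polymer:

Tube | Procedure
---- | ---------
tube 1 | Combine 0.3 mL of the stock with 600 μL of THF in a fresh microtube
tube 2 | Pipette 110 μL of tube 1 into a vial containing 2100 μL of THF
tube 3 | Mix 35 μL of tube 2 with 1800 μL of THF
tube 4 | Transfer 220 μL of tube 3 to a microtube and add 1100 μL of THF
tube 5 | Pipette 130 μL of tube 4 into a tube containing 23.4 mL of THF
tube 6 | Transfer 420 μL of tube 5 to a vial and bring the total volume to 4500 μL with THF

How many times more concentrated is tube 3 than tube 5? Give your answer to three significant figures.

Step 1: 0.3 mL + 600 μL = 0.9 mL total → factor 0.9/0.3 = 3
Step 2: 110 μL + 2100 μL = 2210 μL total → factor 2210/110 = 20.091
Step 3: 35 μL + 1800 μL = 1835 μL total → factor 1835/35 = 52.429
Step 4: 220 μL + 1100 μL = 1320 μL total → factor 1320/220 = 6
Step 5: 130 μL + 23.4 mL = 23530 μL total → factor 23530/130 = 181
Dilution factor to tube 3 = 3160; to tube 5 = 3.4318 × 10^6
[tube 3]/[tube 5] = (factor to tube 5)/(factor to tube 3) = 3.4318 × 10^6/3160 = 1.09 × 10^3

1.09 × 10^3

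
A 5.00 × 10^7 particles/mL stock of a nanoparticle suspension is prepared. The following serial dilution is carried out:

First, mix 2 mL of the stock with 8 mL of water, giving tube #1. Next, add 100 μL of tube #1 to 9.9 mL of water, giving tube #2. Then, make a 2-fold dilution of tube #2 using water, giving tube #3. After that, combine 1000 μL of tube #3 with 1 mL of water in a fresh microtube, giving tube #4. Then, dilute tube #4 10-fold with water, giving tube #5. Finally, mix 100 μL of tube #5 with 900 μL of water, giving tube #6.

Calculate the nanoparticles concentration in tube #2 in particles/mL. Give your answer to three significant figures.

1.00 × 10^5 particles/mL

Step 1: 2 mL + 8 mL = 10 mL total → factor 10/2 = 5
Step 2: 100 μL + 9.9 mL = 10000 μL total → factor 10000/100 = 100
Dilution factor through tube #2 = 5 × 100 = 500
[tube #2] = 5.00 × 10^7 particles/mL / 500 = 1.00 × 10^5 particles/mL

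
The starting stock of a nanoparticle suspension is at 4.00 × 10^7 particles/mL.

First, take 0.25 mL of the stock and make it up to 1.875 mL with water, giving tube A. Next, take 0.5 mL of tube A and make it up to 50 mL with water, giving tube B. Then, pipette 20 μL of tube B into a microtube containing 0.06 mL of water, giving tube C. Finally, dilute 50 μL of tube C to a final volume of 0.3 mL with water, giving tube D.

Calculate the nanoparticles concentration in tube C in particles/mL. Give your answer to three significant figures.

Step 1: 0.25 mL brought to 1.875 mL → factor 1.875/0.25 = 7.5
Step 2: 0.5 mL brought to 50 mL → factor 50/0.5 = 100
Step 3: 20 μL + 0.06 mL = 80 μL total → factor 80/20 = 4
Dilution factor through tube C = 7.5 × 100 × 4 = 3000
[tube C] = 4.00 × 10^7 particles/mL / 3000 = 1.33 × 10^4 particles/mL

1.33 × 10^4 particles/mL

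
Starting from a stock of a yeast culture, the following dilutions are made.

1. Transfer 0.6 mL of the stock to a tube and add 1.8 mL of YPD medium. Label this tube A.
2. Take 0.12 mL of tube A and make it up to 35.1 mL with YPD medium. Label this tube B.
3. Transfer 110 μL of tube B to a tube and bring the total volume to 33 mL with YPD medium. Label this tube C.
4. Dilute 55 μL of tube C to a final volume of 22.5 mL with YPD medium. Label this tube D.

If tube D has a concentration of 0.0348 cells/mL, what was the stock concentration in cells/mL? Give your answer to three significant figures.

5.00 × 10^6 cells/mL

Step 1: 0.6 mL + 1.8 mL = 2.4 mL total → factor 2.4/0.6 = 4
Step 2: 0.12 mL brought to 35.1 mL → factor 35.1/0.12 = 292.5
Step 3: 110 μL brought to 33 mL → factor 33000/110 = 300
Step 4: 55 μL brought to 22.5 mL → factor 22500/55 = 409.09
Overall dilution factor = 4 × 292.5 × 300 × 409.09 = 1.4359 × 10^8
Stock = 0.0348 cells/mL × 1.4359 × 10^8 = 5.00 × 10^6 cells/mL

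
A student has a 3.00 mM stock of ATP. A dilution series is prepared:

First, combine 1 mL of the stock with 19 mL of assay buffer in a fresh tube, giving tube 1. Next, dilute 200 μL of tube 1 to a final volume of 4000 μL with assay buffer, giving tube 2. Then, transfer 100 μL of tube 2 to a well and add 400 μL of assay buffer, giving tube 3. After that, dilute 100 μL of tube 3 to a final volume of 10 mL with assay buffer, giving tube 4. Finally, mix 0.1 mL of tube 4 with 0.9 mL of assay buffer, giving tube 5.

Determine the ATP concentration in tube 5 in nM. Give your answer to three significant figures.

Step 1: 1 mL + 19 mL = 20 mL total → factor 20/1 = 20
Step 2: 200 μL brought to 4000 μL → factor 4000/200 = 20
Step 3: 100 μL + 400 μL = 500 μL total → factor 500/100 = 5
Step 4: 100 μL brought to 10 mL → factor 10000/100 = 100
Step 5: 0.1 mL + 0.9 mL = 1 mL total → factor 1/0.1 = 10
Overall dilution factor = 20 × 20 × 5 × 100 × 10 = 2 × 10^6
Final = 3.00 mM / 2 × 10^6 = 1.500 × 10^-6 mM = 1.50 nM

1.50 nM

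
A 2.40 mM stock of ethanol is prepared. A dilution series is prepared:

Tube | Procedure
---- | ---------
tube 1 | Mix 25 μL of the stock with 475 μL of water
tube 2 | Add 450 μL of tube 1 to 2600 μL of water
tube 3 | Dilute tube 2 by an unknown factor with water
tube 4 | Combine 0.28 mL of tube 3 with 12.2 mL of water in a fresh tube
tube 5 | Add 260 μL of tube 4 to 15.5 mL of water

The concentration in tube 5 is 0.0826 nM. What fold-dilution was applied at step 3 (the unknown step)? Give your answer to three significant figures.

Step 1: 25 μL + 475 μL = 500 μL total → factor 500/25 = 20
Step 2: 450 μL + 2600 μL = 3050 μL total → factor 3050/450 = 6.7778
Step 3: unknown factor x
Step 4: 0.28 mL + 12.2 mL = 12.48 mL total → factor 12.48/0.28 = 44.571
Step 5: 260 μL + 15.5 mL = 15760 μL total → factor 15760/260 = 60.615
Product of known-step factors = 3.6623 × 10^5
Overall factor = 2.40 mM / (0.0826 nM) = 2.9056 × 10^7
x = 2.9056 × 10^7 / 3.6623 × 10^5 = 79.3

79.3-fold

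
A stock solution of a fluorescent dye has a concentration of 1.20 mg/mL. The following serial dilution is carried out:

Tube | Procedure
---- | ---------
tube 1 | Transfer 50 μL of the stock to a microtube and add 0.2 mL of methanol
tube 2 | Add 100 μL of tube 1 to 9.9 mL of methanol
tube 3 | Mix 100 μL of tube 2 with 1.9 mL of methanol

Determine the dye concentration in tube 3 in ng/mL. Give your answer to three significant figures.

Step 1: 50 μL + 0.2 mL = 250 μL total → factor 250/50 = 5
Step 2: 100 μL + 9.9 mL = 10000 μL total → factor 10000/100 = 100
Step 3: 100 μL + 1.9 mL = 2000 μL total → factor 2000/100 = 20
Overall dilution factor = 5 × 100 × 20 = 10000
Final = 1.20 mg/mL / 10000 = 0.0001200 mg/mL = 120 ng/mL

120 ng/mL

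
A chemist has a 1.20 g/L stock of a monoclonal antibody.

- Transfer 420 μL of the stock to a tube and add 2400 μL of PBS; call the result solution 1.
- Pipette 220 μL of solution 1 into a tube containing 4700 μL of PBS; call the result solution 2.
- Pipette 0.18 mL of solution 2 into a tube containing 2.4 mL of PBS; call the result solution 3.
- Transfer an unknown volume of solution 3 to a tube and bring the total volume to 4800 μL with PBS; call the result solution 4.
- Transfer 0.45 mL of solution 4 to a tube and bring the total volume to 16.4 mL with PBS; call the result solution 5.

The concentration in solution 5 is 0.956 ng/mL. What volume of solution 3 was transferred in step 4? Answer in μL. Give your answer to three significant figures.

Step 1: 420 μL + 2400 μL = 2820 μL total → factor 2820/420 = 6.7143
Step 2: 220 μL + 4700 μL = 4920 μL total → factor 4920/220 = 22.364
Step 3: 0.18 mL + 2.4 mL = 2.58 mL total → factor 2.58/0.18 = 14.333
Step 4: v brought to 4800 μL → factor = 4800 μL/v
Step 5: 0.45 mL brought to 16.4 mL → factor 16.4/0.45 = 36.444
Product of known-step factors = 78437
Overall factor = 1.20 g/L / (0.956 ng/mL) = 1.2552 × 10^6
Step-4 factor = 1.2552 × 10^6 / 78437 = 16.003
v = 4800 μL / 16.003 = 300 μL

300 μL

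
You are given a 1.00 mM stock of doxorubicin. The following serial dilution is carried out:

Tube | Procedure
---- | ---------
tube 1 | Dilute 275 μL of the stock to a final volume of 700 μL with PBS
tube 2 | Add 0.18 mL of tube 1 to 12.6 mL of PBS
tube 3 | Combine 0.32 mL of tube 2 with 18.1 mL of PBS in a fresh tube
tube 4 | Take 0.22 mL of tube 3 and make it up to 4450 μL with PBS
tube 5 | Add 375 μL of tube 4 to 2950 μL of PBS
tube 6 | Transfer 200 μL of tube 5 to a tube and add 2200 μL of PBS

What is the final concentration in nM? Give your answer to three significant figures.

Step 1: 275 μL brought to 700 μL → factor 700/275 = 2.5455
Step 2: 0.18 mL + 12.6 mL = 12.78 mL total → factor 12.78/0.18 = 71
Step 3: 0.32 mL + 18.1 mL = 18.42 mL total → factor 18.42/0.32 = 57.562
Step 4: 0.22 mL brought to 4450 μL → factor 4.45/0.22 = 20.227
Step 5: 375 μL + 2950 μL = 3325 μL total → factor 3325/375 = 8.8667
Step 6: 200 μL + 2200 μL = 2400 μL total → factor 2400/200 = 12
Overall dilution factor = 2.5455 × 71 × 57.562 × 20.227 × 8.8667 × 12 = 2.2389 × 10^7
Final = 1.00 mM / 2.2389 × 10^7 = 4.466 × 10^-8 mM = 0.0447 nM

0.0447 nM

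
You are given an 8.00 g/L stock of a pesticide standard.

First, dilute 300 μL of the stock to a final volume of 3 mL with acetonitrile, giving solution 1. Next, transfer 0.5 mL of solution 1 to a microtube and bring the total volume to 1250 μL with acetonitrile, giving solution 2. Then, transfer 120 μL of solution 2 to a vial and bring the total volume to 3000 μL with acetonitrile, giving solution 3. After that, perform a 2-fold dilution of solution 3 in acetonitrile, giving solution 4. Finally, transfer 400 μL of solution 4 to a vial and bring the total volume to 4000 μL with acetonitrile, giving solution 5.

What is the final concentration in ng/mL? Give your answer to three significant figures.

Step 1: 300 μL brought to 3 mL → factor 3000/300 = 10
Step 2: 0.5 mL brought to 1250 μL → factor 1.25/0.5 = 2.5
Step 3: 120 μL brought to 3000 μL → factor 3000/120 = 25
Step 4: 2-fold → factor 2
Step 5: 400 μL brought to 4000 μL → factor 4000/400 = 10
Overall dilution factor = 10 × 2.5 × 25 × 2 × 10 = 12500
Final = 8.00 g/L / 12500 = 0.0006400 g/L = 640 ng/mL

640 ng/mL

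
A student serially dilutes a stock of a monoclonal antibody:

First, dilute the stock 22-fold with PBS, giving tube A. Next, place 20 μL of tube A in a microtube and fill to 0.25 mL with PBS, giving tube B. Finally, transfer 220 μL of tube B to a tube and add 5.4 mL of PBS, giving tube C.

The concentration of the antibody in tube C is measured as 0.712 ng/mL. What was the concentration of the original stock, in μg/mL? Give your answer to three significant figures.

Step 1: 22-fold → factor 22
Step 2: 20 μL brought to 0.25 mL → factor 250/20 = 12.5
Step 3: 220 μL + 5.4 mL = 5620 μL total → factor 5620/220 = 25.545
Overall dilution factor = 22 × 12.5 × 25.545 = 7025
Stock = 0.712 ng/mL × 7025 = 5002 ng/mL = 5.00 μg/mL

5.00 μg/mL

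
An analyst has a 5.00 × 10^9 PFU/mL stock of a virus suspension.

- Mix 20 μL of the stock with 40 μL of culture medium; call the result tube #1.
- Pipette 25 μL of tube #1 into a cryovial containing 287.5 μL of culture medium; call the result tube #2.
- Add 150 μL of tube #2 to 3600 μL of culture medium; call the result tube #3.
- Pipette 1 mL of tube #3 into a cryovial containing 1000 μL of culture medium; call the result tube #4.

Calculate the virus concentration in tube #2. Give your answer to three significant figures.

1.33 × 10^8 PFU/mL

Step 1: 20 μL + 40 μL = 60 μL total → factor 60/20 = 3
Step 2: 25 μL + 287.5 μL = 312.5 μL total → factor 312.5/25 = 12.5
Dilution factor through tube #2 = 3 × 12.5 = 37.5
[tube #2] = 5.00 × 10^9 PFU/mL / 37.5 = 1.33 × 10^8 PFU/mL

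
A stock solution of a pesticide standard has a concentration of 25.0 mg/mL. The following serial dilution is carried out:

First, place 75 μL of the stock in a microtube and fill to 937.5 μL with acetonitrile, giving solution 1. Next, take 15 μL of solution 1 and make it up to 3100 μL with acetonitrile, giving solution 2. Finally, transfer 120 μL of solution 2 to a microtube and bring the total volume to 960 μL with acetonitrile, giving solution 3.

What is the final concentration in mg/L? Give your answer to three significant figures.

1.21 mg/L

Step 1: 75 μL brought to 937.5 μL → factor 937.5/75 = 12.5
Step 2: 15 μL brought to 3100 μL → factor 3100/15 = 206.67
Step 3: 120 μL brought to 960 μL → factor 960/120 = 8
Overall dilution factor = 12.5 × 206.67 × 8 = 20667
Final = 25.0 mg/mL / 20667 = 0.001210 mg/mL = 1.21 mg/L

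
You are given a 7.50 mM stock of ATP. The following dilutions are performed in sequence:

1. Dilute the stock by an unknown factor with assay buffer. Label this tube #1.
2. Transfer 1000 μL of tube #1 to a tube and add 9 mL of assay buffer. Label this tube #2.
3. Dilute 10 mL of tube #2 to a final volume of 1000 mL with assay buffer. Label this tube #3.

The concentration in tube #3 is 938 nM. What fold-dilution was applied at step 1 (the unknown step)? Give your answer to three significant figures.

Step 1: unknown factor x
Step 2: 1000 μL + 9 mL = 10000 μL total → factor 10000/1000 = 10
Step 3: 10 mL brought to 1000 mL → factor 1000/10 = 100
Product of known-step factors = 1000
Overall factor = 7.50 mM / (938 nM) = 7995.7
x = 7995.7 / 1000 = 8.00

8.00-fold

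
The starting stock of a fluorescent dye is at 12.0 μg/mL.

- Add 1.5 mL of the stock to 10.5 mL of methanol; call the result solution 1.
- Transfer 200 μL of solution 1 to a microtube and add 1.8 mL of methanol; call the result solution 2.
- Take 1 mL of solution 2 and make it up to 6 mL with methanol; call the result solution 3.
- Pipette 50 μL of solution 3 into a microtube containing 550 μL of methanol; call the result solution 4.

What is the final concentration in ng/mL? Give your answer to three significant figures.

2.08 ng/mL

Step 1: 1.5 mL + 10.5 mL = 12 mL total → factor 12/1.5 = 8
Step 2: 200 μL + 1.8 mL = 2000 μL total → factor 2000/200 = 10
Step 3: 1 mL brought to 6 mL → factor 6/1 = 6
Step 4: 50 μL + 550 μL = 600 μL total → factor 600/50 = 12
Overall dilution factor = 8 × 10 × 6 × 12 = 5760
Final = 12.0 μg/mL / 5760 = 0.002083 μg/mL = 2.08 ng/mL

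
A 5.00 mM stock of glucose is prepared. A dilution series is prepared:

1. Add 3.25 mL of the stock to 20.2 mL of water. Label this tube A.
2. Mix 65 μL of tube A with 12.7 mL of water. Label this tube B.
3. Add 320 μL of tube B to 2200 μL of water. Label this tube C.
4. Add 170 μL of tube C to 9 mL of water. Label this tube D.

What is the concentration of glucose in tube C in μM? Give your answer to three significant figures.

Step 1: 3.25 mL + 20.2 mL = 23.45 mL total → factor 23.45/3.25 = 7.2154
Step 2: 65 μL + 12.7 mL = 12765 μL total → factor 12765/65 = 196.38
Step 3: 320 μL + 2200 μL = 2520 μL total → factor 2520/320 = 7.875
Dilution factor through tube C = 7.2154 × 196.38 × 7.875 = 11159
[tube C] = 5.00 mM / 11159 = 0.0004481 mM = 0.448 μM

0.448 μM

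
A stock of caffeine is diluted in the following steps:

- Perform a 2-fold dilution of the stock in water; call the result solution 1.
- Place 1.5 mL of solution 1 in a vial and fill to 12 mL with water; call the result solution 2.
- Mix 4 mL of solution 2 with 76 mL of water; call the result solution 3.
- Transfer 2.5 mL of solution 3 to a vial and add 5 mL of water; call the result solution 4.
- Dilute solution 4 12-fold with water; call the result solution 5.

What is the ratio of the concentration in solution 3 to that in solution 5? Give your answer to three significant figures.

36.0

Step 1: 2-fold → factor 2
Step 2: 1.5 mL brought to 12 mL → factor 12/1.5 = 8
Step 3: 4 mL + 76 mL = 80 mL total → factor 80/4 = 20
Step 4: 2.5 mL + 5 mL = 7.5 mL total → factor 7.5/2.5 = 3
Step 5: 12-fold → factor 12
Dilution factor to solution 3 = 320; to solution 5 = 11520
[solution 3]/[solution 5] = (factor to solution 5)/(factor to solution 3) = 11520/320 = 36.0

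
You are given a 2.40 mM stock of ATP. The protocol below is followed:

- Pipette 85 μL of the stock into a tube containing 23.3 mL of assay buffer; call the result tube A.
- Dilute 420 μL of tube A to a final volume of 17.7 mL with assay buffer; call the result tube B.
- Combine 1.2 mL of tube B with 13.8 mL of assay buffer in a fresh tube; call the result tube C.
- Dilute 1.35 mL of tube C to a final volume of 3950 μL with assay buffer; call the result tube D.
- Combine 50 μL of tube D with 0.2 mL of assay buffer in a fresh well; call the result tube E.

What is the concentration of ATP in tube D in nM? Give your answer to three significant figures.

Step 1: 85 μL + 23.3 mL = 23385 μL total → factor 23385/85 = 275.12
Step 2: 420 μL brought to 17.7 mL → factor 17700/420 = 42.143
Step 3: 1.2 mL + 13.8 mL = 15 mL total → factor 15/1.2 = 12.5
Step 4: 1.35 mL brought to 3950 μL → factor 3.95/1.35 = 2.9259
Dilution factor through tube D = 275.12 × 42.143 × 12.5 × 2.9259 = 4.2405 × 10^5
[tube D] = 2.40 mM / 4.2405 × 10^5 = 5.660 × 10^-6 mM = 5.66 nM

5.66 nM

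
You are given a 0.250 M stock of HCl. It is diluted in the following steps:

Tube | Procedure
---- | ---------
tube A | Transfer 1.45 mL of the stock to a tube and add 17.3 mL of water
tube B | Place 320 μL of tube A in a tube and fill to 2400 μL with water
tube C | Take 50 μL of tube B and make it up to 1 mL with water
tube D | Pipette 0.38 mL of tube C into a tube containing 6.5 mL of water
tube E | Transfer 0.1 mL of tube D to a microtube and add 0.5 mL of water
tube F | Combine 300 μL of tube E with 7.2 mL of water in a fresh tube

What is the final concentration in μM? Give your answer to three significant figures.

Step 1: 1.45 mL + 17.3 mL = 18.75 mL total → factor 18.75/1.45 = 12.931
Step 2: 320 μL brought to 2400 μL → factor 2400/320 = 7.5
Step 3: 50 μL brought to 1 mL → factor 1000/50 = 20
Step 4: 0.38 mL + 6.5 mL = 6.88 mL total → factor 6.88/0.38 = 18.105
Step 5: 0.1 mL + 0.5 mL = 0.6 mL total → factor 0.6/0.1 = 6
Step 6: 300 μL + 7.2 mL = 7500 μL total → factor 7500/300 = 25
Overall dilution factor = 12.931 × 7.5 × 20 × 18.105 × 6 × 25 = 5.2677 × 10^6
Final = 0.250 M / 5.2677 × 10^6 = 4.746 × 10^-8 M = 0.0475 μM

0.0475 μM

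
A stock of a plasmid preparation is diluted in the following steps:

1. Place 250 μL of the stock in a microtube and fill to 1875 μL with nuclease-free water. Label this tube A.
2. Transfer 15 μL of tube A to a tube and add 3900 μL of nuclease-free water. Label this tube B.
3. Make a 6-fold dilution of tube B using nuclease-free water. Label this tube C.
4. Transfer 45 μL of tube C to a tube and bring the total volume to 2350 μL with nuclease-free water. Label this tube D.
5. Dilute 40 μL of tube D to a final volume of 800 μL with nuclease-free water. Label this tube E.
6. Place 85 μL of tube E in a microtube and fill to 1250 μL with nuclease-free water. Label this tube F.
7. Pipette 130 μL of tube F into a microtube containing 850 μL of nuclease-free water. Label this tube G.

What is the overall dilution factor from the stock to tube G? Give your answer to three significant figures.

1.36 × 10^9

Step 1: 250 μL brought to 1875 μL → factor 1875/250 = 7.5
Step 2: 15 μL + 3900 μL = 3915 μL total → factor 3915/15 = 261
Step 3: 6-fold → factor 6
Step 4: 45 μL brought to 2350 μL → factor 2350/45 = 52.222
Step 5: 40 μL brought to 800 μL → factor 800/40 = 20
Step 6: 85 μL brought to 1250 μL → factor 1250/85 = 14.706
Step 7: 130 μL + 850 μL = 980 μL total → factor 980/130 = 7.5385
Overall dilution factor = 7.5 × 261 × 6 × 52.222 × 20 × 14.706 × 7.5385 = 1.3599 × 10^9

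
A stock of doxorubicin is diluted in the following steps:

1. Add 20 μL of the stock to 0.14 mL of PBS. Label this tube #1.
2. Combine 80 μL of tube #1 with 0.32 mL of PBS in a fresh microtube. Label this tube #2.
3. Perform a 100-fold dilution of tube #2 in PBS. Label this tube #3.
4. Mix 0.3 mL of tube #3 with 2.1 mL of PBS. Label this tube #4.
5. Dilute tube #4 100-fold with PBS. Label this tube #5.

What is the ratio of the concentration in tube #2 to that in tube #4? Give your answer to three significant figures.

Step 1: 20 μL + 0.14 mL = 160 μL total → factor 160/20 = 8
Step 2: 80 μL + 0.32 mL = 400 μL total → factor 400/80 = 5
Step 3: 100-fold → factor 100
Step 4: 0.3 mL + 2.1 mL = 2.4 mL total → factor 2.4/0.3 = 8
Dilution factor to tube #2 = 40; to tube #4 = 32000
[tube #2]/[tube #4] = (factor to tube #4)/(factor to tube #2) = 32000/40 = 800

800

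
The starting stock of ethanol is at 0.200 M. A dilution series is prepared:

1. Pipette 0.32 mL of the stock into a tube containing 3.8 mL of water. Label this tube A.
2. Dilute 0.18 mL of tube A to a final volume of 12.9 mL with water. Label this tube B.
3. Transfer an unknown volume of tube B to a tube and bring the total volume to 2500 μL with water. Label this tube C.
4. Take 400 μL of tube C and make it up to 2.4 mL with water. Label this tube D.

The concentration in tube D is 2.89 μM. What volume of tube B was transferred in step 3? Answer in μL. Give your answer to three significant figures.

Step 1: 0.32 mL + 3.8 mL = 4.12 mL total → factor 4.12/0.32 = 12.875
Step 2: 0.18 mL brought to 12.9 mL → factor 12.9/0.18 = 71.667
Step 3: v brought to 2500 μL → factor = 2500 μL/v
Step 4: 400 μL brought to 2.4 mL → factor 2400/400 = 6
Product of known-step factors = 5536.2
Overall factor = 0.200 M / (2.89 μM) = 69204
Step-3 factor = 69204 / 5536.2 = 12.5
v = 2500 μL / 12.5 = 200 μL

200 μL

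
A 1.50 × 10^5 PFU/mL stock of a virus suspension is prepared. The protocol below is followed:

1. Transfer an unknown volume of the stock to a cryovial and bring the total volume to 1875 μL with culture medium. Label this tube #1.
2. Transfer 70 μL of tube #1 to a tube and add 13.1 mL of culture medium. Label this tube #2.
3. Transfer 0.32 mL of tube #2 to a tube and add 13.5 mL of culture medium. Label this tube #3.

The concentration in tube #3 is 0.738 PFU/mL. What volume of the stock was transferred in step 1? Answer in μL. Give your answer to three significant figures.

Step 1: v brought to 1875 μL → factor = 1875 μL/v
Step 2: 70 μL + 13.1 mL = 13170 μL total → factor 13170/70 = 188.14
Step 3: 0.32 mL + 13.5 mL = 13.82 mL total → factor 13.82/0.32 = 43.188
Product of known-step factors = 8125.4
Overall factor = 1.50 × 10^5 PFU/mL / (0.738 PFU/mL) = 2.0325 × 10^5
Step-1 factor = 2.0325 × 10^5 / 8125.4 = 25.014
v = 1875 μL / 25.014 = 75.0 μL

75.0 μL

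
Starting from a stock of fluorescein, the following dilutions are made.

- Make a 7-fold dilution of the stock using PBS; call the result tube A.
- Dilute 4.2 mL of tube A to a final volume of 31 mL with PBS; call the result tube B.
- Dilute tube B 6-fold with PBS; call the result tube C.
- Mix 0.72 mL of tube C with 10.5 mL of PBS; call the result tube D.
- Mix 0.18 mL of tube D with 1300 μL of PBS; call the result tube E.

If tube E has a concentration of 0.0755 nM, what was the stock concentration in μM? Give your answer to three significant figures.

3.00 μM

Step 1: 7-fold → factor 7
Step 2: 4.2 mL brought to 31 mL → factor 31/4.2 = 7.381
Step 3: 6-fold → factor 6
Step 4: 0.72 mL + 10.5 mL = 11.22 mL total → factor 11.22/0.72 = 15.583
Step 5: 0.18 mL + 1300 μL = 1.48 mL total → factor 1.48/0.18 = 8.2222
Overall dilution factor = 7 × 7.381 × 6 × 15.583 × 8.2222 = 39720
Stock = 0.0755 nM × 39720 = 2999 nM = 3.00 μM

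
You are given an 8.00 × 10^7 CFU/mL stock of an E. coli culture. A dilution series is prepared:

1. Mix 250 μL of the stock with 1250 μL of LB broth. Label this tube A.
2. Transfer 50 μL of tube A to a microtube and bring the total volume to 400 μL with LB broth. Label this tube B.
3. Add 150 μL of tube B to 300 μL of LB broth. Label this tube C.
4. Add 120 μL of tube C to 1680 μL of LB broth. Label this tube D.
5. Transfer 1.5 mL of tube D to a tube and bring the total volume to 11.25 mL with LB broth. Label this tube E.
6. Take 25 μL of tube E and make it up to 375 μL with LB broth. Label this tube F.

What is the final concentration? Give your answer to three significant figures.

329 CFU/mL

Step 1: 250 μL + 1250 μL = 1500 μL total → factor 1500/250 = 6
Step 2: 50 μL brought to 400 μL → factor 400/50 = 8
Step 3: 150 μL + 300 μL = 450 μL total → factor 450/150 = 3
Step 4: 120 μL + 1680 μL = 1800 μL total → factor 1800/120 = 15
Step 5: 1.5 mL brought to 11.25 mL → factor 11.25/1.5 = 7.5
Step 6: 25 μL brought to 375 μL → factor 375/25 = 15
Overall dilution factor = 6 × 8 × 3 × 15 × 7.5 × 15 = 2.43 × 10^5
Final = 8.00 × 10^7 CFU/mL / 2.43 × 10^5 = 329 CFU/mL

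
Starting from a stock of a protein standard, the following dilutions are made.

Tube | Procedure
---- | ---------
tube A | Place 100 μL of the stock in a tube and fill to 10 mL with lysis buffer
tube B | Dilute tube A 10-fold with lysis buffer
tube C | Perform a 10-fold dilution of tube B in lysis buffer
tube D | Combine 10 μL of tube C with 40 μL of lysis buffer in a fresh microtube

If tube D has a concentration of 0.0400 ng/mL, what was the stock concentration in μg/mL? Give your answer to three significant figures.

Step 1: 100 μL brought to 10 mL → factor 10000/100 = 100
Step 2: 10-fold → factor 10
Step 3: 10-fold → factor 10
Step 4: 10 μL + 40 μL = 50 μL total → factor 50/10 = 5
Overall dilution factor = 100 × 10 × 10 × 5 = 50000
Stock = 0.0400 ng/mL × 50000 = 2000 ng/mL = 2.00 μg/mL

2.00 μg/mL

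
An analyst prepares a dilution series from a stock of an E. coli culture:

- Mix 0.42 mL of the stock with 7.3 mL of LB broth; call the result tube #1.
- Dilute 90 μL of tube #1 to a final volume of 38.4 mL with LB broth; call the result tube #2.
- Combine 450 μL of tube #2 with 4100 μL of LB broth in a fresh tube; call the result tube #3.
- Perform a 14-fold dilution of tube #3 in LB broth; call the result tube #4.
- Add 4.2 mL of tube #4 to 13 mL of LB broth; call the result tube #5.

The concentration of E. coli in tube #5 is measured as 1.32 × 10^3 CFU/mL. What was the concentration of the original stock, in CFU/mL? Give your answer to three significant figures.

Step 1: 0.42 mL + 7.3 mL = 7.72 mL total → factor 7.72/0.42 = 18.381
Step 2: 90 μL brought to 38.4 mL → factor 38400/90 = 426.67
Step 3: 450 μL + 4100 μL = 4550 μL total → factor 4550/450 = 10.111
Step 4: 14-fold → factor 14
Step 5: 4.2 mL + 13 mL = 17.2 mL total → factor 17.2/4.2 = 4.0952
Overall dilution factor = 18.381 × 426.67 × 10.111 × 14 × 4.0952 = 4.5463 × 10^6
Stock = 1.32 × 10^3 CFU/mL × 4.5463 × 10^6 = 6.00 × 10^9 CFU/mL

6.00 × 10^9 CFU/mL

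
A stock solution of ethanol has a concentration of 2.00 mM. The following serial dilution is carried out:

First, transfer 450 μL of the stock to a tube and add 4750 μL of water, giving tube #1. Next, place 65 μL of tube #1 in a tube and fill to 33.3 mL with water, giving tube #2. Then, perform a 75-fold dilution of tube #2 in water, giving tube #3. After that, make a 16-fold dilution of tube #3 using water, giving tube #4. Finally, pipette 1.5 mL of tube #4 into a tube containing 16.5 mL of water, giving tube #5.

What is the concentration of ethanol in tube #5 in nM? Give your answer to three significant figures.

Step 1: 450 μL + 4750 μL = 5200 μL total → factor 5200/450 = 11.556
Step 2: 65 μL brought to 33.3 mL → factor 33300/65 = 512.31
Step 3: 75-fold → factor 75
Step 4: 16-fold → factor 16
Step 5: 1.5 mL + 16.5 mL = 18 mL total → factor 18/1.5 = 12
Overall dilution factor = 11.556 × 512.31 × 75 × 16 × 12 = 8.5248 × 10^7
Final = 2.00 mM / 8.5248 × 10^7 = 2.346 × 10^-8 mM = 0.0235 nM

0.0235 nM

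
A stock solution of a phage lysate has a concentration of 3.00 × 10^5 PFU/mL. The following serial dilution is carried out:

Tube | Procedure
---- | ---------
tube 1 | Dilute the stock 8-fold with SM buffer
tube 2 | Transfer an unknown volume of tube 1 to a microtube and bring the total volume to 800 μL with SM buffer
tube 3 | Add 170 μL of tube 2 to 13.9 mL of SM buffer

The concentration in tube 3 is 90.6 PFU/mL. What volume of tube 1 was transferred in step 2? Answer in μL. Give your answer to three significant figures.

160 μL

Step 1: 8-fold → factor 8
Step 2: v brought to 800 μL → factor = 800 μL/v
Step 3: 170 μL + 13.9 mL = 14070 μL total → factor 14070/170 = 82.765
Product of known-step factors = 662.12
Overall factor = 3.00 × 10^5 PFU/mL / (90.6 PFU/mL) = 3311.3
Step-2 factor = 3311.3 / 662.12 = 5.001
v = 800 μL / 5.001 = 160 μL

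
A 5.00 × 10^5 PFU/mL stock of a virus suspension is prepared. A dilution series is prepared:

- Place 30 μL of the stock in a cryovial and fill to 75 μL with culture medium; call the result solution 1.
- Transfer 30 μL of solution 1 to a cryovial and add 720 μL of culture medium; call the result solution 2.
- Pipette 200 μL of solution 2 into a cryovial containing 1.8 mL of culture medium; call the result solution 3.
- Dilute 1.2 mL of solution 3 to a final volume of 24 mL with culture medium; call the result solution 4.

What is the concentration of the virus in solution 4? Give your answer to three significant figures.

40.0 PFU/mL

Step 1: 30 μL brought to 75 μL → factor 75/30 = 2.5
Step 2: 30 μL + 720 μL = 750 μL total → factor 750/30 = 25
Step 3: 200 μL + 1.8 mL = 2000 μL total → factor 2000/200 = 10
Step 4: 1.2 mL brought to 24 mL → factor 24/1.2 = 20
Overall dilution factor = 2.5 × 25 × 10 × 20 = 12500
Final = 5.00 × 10^5 PFU/mL / 12500 = 40.0 PFU/mL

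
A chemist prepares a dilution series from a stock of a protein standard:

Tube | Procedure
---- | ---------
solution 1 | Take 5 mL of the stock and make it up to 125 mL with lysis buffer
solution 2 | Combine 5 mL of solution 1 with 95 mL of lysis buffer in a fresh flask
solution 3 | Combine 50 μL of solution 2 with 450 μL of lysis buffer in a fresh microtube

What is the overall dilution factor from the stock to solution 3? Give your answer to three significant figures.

Step 1: 5 mL brought to 125 mL → factor 125/5 = 25
Step 2: 5 mL + 95 mL = 100 mL total → factor 100/5 = 20
Step 3: 50 μL + 450 μL = 500 μL total → factor 500/50 = 10
Overall dilution factor = 25 × 20 × 10 = 5000

5.00 × 10^3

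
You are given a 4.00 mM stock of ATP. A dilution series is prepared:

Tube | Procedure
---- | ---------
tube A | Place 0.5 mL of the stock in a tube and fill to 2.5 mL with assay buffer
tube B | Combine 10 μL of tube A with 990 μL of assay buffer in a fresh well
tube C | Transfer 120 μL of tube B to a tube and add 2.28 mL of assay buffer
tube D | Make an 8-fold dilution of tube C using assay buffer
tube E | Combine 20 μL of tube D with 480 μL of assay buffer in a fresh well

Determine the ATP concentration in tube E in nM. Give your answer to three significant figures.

Step 1: 0.5 mL brought to 2.5 mL → factor 2.5/0.5 = 5
Step 2: 10 μL + 990 μL = 1000 μL total → factor 1000/10 = 100
Step 3: 120 μL + 2.28 mL = 2400 μL total → factor 2400/120 = 20
Step 4: 8-fold → factor 8
Step 5: 20 μL + 480 μL = 500 μL total → factor 500/20 = 25
Overall dilution factor = 5 × 100 × 20 × 8 × 25 = 2 × 10^6
Final = 4.00 mM / 2 × 10^6 = 2.000 × 10^-6 mM = 2.00 nM

2.00 nM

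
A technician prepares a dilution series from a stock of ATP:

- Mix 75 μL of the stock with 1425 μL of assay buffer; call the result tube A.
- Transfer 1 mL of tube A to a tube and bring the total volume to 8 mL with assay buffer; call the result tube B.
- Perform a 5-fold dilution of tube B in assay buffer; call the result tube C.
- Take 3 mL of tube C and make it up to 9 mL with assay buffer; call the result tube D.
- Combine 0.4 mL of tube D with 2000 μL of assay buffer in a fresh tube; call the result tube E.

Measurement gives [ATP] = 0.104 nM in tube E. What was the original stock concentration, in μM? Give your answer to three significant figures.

Step 1: 75 μL + 1425 μL = 1500 μL total → factor 1500/75 = 20
Step 2: 1 mL brought to 8 mL → factor 8/1 = 8
Step 3: 5-fold → factor 5
Step 4: 3 mL brought to 9 mL → factor 9/3 = 3
Step 5: 0.4 mL + 2000 μL = 2.4 mL total → factor 2.4/0.4 = 6
Overall dilution factor = 20 × 8 × 5 × 3 × 6 = 14400
Stock = 0.104 nM × 14400 = 1498 nM = 1.50 μM

1.50 μM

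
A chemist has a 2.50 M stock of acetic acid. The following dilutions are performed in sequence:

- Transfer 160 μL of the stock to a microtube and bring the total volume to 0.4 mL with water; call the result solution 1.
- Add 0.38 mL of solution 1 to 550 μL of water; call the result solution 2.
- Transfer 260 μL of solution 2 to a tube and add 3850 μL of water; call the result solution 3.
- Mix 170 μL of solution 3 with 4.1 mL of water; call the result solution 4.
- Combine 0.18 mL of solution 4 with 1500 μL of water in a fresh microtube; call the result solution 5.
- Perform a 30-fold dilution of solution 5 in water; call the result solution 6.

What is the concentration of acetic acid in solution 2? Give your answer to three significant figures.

0.409 M

Step 1: 160 μL brought to 0.4 mL → factor 400/160 = 2.5
Step 2: 0.38 mL + 550 μL = 0.93 mL total → factor 0.93/0.38 = 2.4474
Dilution factor through solution 2 = 2.5 × 2.4474 = 6.1184
[solution 2] = 2.50 M / 6.1184 = 0.409 M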